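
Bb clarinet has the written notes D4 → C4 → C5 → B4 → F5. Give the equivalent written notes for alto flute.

First find concert pitch: the Bb clarinet sounds a major second below written, so D4 C4 C5 B4 F5 sounds C4 Bb3 Bb4 A4 Eb5.
Then write for alto flute: it sounds a perfect fourth below written, so the part must be a perfect fourth above concert.
C4 → F4
Bb3 → Eb4
Bb4 → Eb5
A4 → D5
Eb5 → Ab5

F4 Eb4 Eb5 D5 Ab5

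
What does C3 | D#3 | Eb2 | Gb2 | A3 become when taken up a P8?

C3 -> C4
D#3 -> D#4
Eb2 -> Eb3
Gb2 -> Gb3
A3 -> A4

C4 D#4 Eb3 Gb3 A4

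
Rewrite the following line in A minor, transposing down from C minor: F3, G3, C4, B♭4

From C down to A is a minor third; apply that to each pitch.
F3 to D3
G3 to E3
C4 to A3
Bb4 to G4

D3 E3 A3 G4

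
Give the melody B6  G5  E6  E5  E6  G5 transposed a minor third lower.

G#6 E5 C#6 C#5 C#6 E5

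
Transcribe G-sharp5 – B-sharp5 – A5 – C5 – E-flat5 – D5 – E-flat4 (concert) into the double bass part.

The double bass sounds a perfect octave below written, so the written part must be a perfect octave above concert — transpose each note up.
G#5 gives G#6
B#5 gives B#6
A5 gives A6
C5 gives C6
Eb5 gives Eb6
D5 gives D6
Eb4 gives Eb5

G#6 B#6 A6 C6 Eb6 D6 Eb5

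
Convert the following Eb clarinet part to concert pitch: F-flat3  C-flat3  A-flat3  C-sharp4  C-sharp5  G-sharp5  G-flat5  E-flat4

Written C4 on the Eb clarinet sounds as Eb4, a minor third higher; apply that shift to every note.
Fb3 → Abb3
Cb3 → Ebb3
Ab3 → Cb4
C#4 → E4
C#5 → E5
G#5 → B5
Gb5 → Bbb5
Eb4 → Gb4

Abb3 Ebb3 Cb4 E4 E5 B5 Bbb5 Gb4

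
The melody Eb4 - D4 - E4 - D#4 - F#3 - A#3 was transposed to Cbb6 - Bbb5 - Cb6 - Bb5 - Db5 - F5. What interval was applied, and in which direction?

up a diminished thirteenth

Take the first pair: Eb4 → Cbb6. E to C spans 13 letter names, so the interval is some kind of thirteenth.
Eb4 to Cbb6 is 19 semitones, which makes it a diminished thirteenth; the second version is higher, so the direction is up.
Checking another pair — A#3 → F5 — gives the same interval.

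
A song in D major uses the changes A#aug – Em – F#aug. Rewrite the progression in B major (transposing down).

D major down to B major is a minor third; each chord root moves by that interval while the quality stays the same.
A#aug: root A# down a minor third → F##, giving F##aug.
Em: root E down a minor third → C#, giving C#m.
F#aug: root F# down a minor third → D#, giving D#aug.

F##aug C#m D#aug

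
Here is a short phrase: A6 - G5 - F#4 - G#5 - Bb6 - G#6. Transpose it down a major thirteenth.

A6 gives C5
G5 gives Bb3
F#4 gives A2
G#5 gives B3
Bb6 gives Db5
G#6 gives B4

C5 Bb3 A2 B3 Db5 B4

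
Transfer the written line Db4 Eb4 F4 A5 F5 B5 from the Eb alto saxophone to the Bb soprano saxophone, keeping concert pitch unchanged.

Gb3 Ab3 Bb3 D5 Bb4 E5

First find concert pitch: the Eb alto saxophone sounds a major sixth below written, so Db4 Eb4 F4 A5 F5 B5 sounds Fb3 Gb3 Ab3 C5 Ab4 D5.
Then write for Bb soprano saxophone: it sounds a major second below written, so the part must be a major second above concert.
Fb3 → Gb3
Gb3 → Ab3
Ab3 → Bb3
C5 → D5
Ab4 → Bb4
D5 → E5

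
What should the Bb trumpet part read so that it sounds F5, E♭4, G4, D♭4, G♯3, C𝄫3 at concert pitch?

G5 F4 A4 Eb4 A#3 Dbb3

The Bb trumpet sounds a major second below written, so the written part must be a major second above concert — transpose each note up.
F5 becomes G5
Eb4 becomes F4
G4 becomes A4
Db4 becomes Eb4
G#3 becomes A#3
Cbb3 becomes Dbb3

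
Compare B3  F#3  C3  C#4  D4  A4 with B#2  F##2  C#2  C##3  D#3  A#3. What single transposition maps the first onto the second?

From B3 to B#2 is 8 letter names — an octave of some quality.
B#2 to B3 is 11 semitones, which makes it a diminished octave; the second version is lower, so the direction is down.
Checking another pair — A4 → A#3 — gives the same interval.

down a diminished octave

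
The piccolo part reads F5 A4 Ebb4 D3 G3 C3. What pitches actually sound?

F6 A5 Ebb5 D4 G4 C4

The piccolo sounds a perfect octave above written, so transpose each written note up a perfect octave.
F5 becomes F6
A4 becomes A5
Ebb4 becomes Ebb5
D3 becomes D4
G3 becomes G4
C3 becomes C4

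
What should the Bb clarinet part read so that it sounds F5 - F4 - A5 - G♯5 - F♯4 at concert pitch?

G5 G4 B5 A#5 G#4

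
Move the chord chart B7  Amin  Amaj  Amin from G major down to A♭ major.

G major down to A♭ major is a major seventh; each chord root moves by that interval while the quality stays the same.
B7: root B down a major seventh → C, giving C7.
Amin: root A down a major seventh → Bb, giving Bbmin.
Amaj: root A down a major seventh → Bb, giving Bbmaj.
Amin: root A down a major seventh → Bb, giving Bbmin.

C7 Bbmin Bbmaj Bbmin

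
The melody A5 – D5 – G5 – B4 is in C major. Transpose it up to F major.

From C up to F is a perfect fourth; apply that to each pitch.
A5 becomes D6
D5 becomes G5
G5 becomes C6
B4 becomes E5

D6 G5 C6 E5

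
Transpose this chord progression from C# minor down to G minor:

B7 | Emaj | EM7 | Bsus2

C# minor down to G minor is an augmented fourth; each chord root moves by that interval while the quality stays the same.
B7: root B down an augmented fourth → F, giving F7.
Emaj: root E down an augmented fourth → Bb, giving Bbmaj.
EM7: root E down an augmented fourth → Bb, giving BbM7.
Bsus2: root B down an augmented fourth → F, giving Fsus2.

F7 Bbmaj BbM7 Fsus2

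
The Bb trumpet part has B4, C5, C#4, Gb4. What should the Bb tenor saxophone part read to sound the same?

First find concert pitch: the Bb trumpet sounds a major second below written, so B4 C5 C#4 Gb4 sounds A4 Bb4 B3 Fb4.
Then write for Bb tenor saxophone: it sounds a major ninth below written, so the part must be a major ninth above concert.
A4 → B5
Bb4 → C6
B3 → C#5
Fb4 → Gb5

B5 C6 C#5 Gb5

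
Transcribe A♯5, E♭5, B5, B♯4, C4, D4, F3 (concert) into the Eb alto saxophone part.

Written C4 sounds as Eb3 on the Eb alto saxophone, so concert pitches are written a major sixth up.
A#5 gives F##6
Eb5 gives C6
B5 gives G#6
B#4 gives G##5
C4 gives A4
D4 gives B4
F3 gives D4

F##6 C6 G#6 G##5 A4 B4 D4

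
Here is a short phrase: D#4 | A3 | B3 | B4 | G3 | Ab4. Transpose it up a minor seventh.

D#4 up a minor seventh is C#5.
A3 up a minor seventh is G4.
B3: a seventh up reaches A, and 10 semitones makes it A4.
A minor seventh up from B4 gives A5.
G3: a seventh up reaches F, and 10 semitones makes it F4.
A minor seventh up from Ab4 gives Gb5.

C#5 G4 A4 A5 F4 Gb5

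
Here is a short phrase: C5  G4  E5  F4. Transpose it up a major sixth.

A5 E5 C#6 D5

C5: a sixth up reaches A, and 9 semitones makes it A5.
G4: a sixth up reaches E, and 9 semitones makes it E5.
A major sixth up from E5 gives C#6.
F4 up a major sixth is D5.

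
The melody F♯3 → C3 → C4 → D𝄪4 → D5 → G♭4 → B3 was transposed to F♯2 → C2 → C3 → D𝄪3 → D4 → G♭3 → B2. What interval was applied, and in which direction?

From F#3 to F#2 is 8 letter names — an octave of some quality.
F#2 to F#3 is 12 semitones, which makes it a perfect octave; the second version is lower, so the direction is down.
Checking another pair — B3 → B2 — gives the same interval.

down a perfect octave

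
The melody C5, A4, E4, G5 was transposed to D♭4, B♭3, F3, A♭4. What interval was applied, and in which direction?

From C5 to Db4 is 7 letter names — a seventh of some quality.
Db4 to C5 is 11 semitones, which makes it a major seventh; the second version is lower, so the direction is down.
Checking another pair — G5 → Ab4 — gives the same interval.

down a major seventh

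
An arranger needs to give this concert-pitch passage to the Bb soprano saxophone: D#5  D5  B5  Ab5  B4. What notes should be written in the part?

E#5 E5 C#6 Bb5 C#5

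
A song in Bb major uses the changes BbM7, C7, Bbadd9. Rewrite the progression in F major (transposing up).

Bb major up to F major is a perfect fifth; each chord root moves by that interval while the quality stays the same.
BbM7: root Bb up a perfect fifth → F, giving FM7.
C7: root C up a perfect fifth → G, giving G7.
Bbadd9: root Bb up a perfect fifth → F, giving Fadd9.

FM7 G7 Fadd9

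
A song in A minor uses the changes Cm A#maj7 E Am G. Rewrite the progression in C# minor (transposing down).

Em C##maj7 G# C#m B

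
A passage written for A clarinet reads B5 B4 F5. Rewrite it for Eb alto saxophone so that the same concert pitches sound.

E#6 E#5 B5

First find concert pitch: the A clarinet sounds a minor third below written, so B5 B4 F5 sounds G#5 G#4 D5.
Then write for Eb alto saxophone: it sounds a major sixth below written, so the part must be a major sixth above concert.
G#5 → E#6
G#4 → E#5
D5 → B5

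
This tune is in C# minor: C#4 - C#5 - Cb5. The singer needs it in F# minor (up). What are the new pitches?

F#4 F#5 Fb5

From C# up to F# is a perfect fourth; apply that to each pitch.
C#4 → F#4
C#5 → F#5
Cb5 → Fb5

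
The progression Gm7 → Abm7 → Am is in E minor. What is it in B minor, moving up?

Dm7 Ebm7 Em

E minor up to B minor is a perfect fifth; each chord root moves by that interval while the quality stays the same.
Gm7: root G up a perfect fifth → D, giving Dm7.
Abm7: root Ab up a perfect fifth → Eb, giving Ebm7.
Am: root A up a perfect fifth → E, giving Em.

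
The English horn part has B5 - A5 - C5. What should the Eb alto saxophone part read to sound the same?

First find concert pitch: the English horn sounds a perfect fifth below written, so B5 A5 C5 sounds E5 D5 F4.
Then write for Eb alto saxophone: it sounds a major sixth below written, so the part must be a major sixth above concert.
E5 → C#6
D5 → B5
F4 → D5

C#6 B5 D5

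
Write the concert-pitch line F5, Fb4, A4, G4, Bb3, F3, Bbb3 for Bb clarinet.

The Bb clarinet sounds a major second below written, so the written part must be a major second above concert — transpose each note up.
F5 to G5
Fb4 to Gb4
A4 to B4
G4 to A4
Bb3 to C4
F3 to G3
Bbb3 to Cb4

G5 Gb4 B4 A4 C4 G3 Cb4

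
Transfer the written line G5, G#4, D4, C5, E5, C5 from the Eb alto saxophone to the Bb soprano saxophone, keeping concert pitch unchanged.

C5 C#4 G3 F4 A4 F4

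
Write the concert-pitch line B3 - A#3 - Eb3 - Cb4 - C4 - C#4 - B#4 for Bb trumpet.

C#4 B#3 F3 Db4 D4 D#4 C##5

Written C4 sounds as Bb3 on the Bb trumpet, so concert pitches are written a major second up.
B3 to C#4
A#3 to B#3
Eb3 to F3
Cb4 to Db4
C4 to D4
C#4 to D#4
B#4 to C##5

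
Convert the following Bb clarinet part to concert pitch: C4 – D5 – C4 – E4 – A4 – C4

Written C4 on the Bb clarinet sounds as Bb3, a major second lower; apply that shift to every note.
C4 -> Bb3
D5 -> C5
C4 -> Bb3
E4 -> D4
A4 -> G4
C4 -> Bb3

Bb3 C5 Bb3 D4 G4 Bb3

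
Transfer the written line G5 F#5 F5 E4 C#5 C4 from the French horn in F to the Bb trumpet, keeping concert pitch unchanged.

First find concert pitch: the French horn in F sounds a perfect fifth below written, so G5 F#5 F5 E4 C#5 C4 sounds C5 B4 Bb4 A3 F#4 F3.
Then write for Bb trumpet: it sounds a major second below written, so the part must be a major second above concert.
C5 → D5
B4 → C#5
Bb4 → C5
A3 → B3
F#4 → G#4
F3 → G3

D5 C#5 C5 B3 G#4 G3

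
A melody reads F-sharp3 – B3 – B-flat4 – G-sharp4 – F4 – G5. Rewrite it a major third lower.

D3 G3 Gb4 E4 Db4 Eb5

A major third down from F#3 gives D3.
B3 down a major third is G3.
Bb4 down a major third is Gb4.
G#4 down a major third is E4.
F4 down a major third is Db4.
G5: a third down reaches E, and 4 semitones makes it Eb5.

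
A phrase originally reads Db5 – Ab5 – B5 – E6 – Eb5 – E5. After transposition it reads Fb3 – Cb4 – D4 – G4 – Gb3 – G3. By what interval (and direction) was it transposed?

Take the first pair: Db5 → Fb3. D to F spans 13 letter names, so the interval is some kind of thirteenth.
Fb3 to Db5 is 21 semitones, which makes it a major thirteenth; the second version is lower, so the direction is down.
Checking another pair — E5 → G3 — gives the same interval.

down a major thirteenth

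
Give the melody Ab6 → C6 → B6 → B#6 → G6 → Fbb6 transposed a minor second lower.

Ab6 -> G6
C6 -> B5
B6 -> A#6
B#6 -> A##6
G6 -> F#6
Fbb6 -> Ebb6

G6 B5 A#6 A##6 F#6 Ebb6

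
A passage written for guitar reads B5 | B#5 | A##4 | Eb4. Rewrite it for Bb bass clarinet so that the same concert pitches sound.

First find concert pitch: the guitar sounds a perfect octave below written, so B5 B#5 A##4 Eb4 sounds B4 B#4 A##3 Eb3.
Then write for Bb bass clarinet: it sounds a major ninth below written, so the part must be a major ninth above concert.
B4 → C#6
B#4 → C##6
A##3 → B##4
Eb3 → F4

C#6 C##6 B##4 F4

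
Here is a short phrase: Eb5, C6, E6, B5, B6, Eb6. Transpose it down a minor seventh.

F4 D5 F#5 C#5 C#6 F5

Eb5 to F4
C6 to D5
E6 to F#5
B5 to C#5
B6 to C#6
Eb6 to F5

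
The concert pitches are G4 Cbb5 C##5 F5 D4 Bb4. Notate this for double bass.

The double bass sounds a perfect octave below written, so the written part must be a perfect octave above concert — transpose each note up.
G4 becomes G5
Cbb5 becomes Cbb6
C##5 becomes C##6
F5 becomes F6
D4 becomes D5
Bb4 becomes Bb5

G5 Cbb6 C##6 F6 D5 Bb5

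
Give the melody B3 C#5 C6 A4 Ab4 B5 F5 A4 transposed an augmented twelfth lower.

Eb2 F3 Fb4 Db3 Dbb3 Eb4 Bbb3 Db3

B3 down an augmented twelfth is Eb2.
C#5 down an augmented twelfth is F3.
C6: a twelfth down reaches F, and 20 semitones makes it Fb4.
An augmented twelfth down from A4 gives Db3.
Ab4 down an augmented twelfth is Dbb3.
B5 down an augmented twelfth is Eb4.
An augmented twelfth down from F5 gives Bbb3.
An augmented twelfth down from A4 gives Db3.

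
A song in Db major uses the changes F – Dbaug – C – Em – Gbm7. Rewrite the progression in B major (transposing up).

D# Baug A# C##m Em7

Db major up to B major is an augmented sixth; each chord root moves by that interval while the quality stays the same.
F: root F up an augmented sixth → D#, giving D#.
Dbaug: root Db up an augmented sixth → B, giving Baug.
C: root C up an augmented sixth → A#, giving A#.
Em: root E up an augmented sixth → C##, giving C##m.
Gbm7: root Gb up an augmented sixth → E, giving Em7.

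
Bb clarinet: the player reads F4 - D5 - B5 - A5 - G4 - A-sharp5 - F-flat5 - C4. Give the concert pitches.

Eb4 C5 A5 G5 F4 G#5 Ebb5 Bb3

Written C4 on the Bb clarinet sounds as Bb3, a major second lower; apply that shift to every note.
F4 -> Eb4
D5 -> C5
B5 -> A5
A5 -> G5
G4 -> F4
A#5 -> G#5
Fb5 -> Ebb5
C4 -> Bb3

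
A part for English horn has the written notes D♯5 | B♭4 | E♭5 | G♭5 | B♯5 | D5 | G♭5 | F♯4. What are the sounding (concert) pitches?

The English horn sounds a perfect fifth below written, so transpose each written note down a perfect fifth.
D#5 becomes G#4
Bb4 becomes Eb4
Eb5 becomes Ab4
Gb5 becomes Cb5
B#5 becomes E#5
D5 becomes G4
Gb5 becomes Cb5
F#4 becomes B3

G#4 Eb4 Ab4 Cb5 E#5 G4 Cb5 B3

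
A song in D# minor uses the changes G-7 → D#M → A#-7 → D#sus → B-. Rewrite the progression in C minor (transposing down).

Fb-7 CM G-7 Csus Ab-

D# minor down to C minor is an augmented second; each chord root moves by that interval while the quality stays the same.
G-7: root G down an augmented second → Fb, giving Fb-7.
D#M: root D# down an augmented second → C, giving CM.
A#-7: root A# down an augmented second → G, giving G-7.
D#sus: root D# down an augmented second → C, giving Csus.
B-: root B down an augmented second → Ab, giving Ab-.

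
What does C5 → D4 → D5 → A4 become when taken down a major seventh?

Db4 Eb3 Eb4 Bb3

C5 -> Db4
D4 -> Eb3
D5 -> Eb4
A4 -> Bb3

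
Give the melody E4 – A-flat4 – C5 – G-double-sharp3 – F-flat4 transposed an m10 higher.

E4: a tenth up reaches G, and 15 semitones makes it G5.
Ab4 up a minor tenth is Cb6.
A minor tenth up from C5 gives Eb6.
G##3: a tenth up reaches B, and 15 semitones makes it B#4.
A minor tenth up from Fb4 gives Abb5.

G5 Cb6 Eb6 B#4 Abb5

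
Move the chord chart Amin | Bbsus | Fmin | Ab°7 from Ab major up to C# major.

C##min D#sus A#min C#°7

Ab major up to C# major is an augmented third; each chord root moves by that interval while the quality stays the same.
Amin: root A up an augmented third → C##, giving C##min.
Bbsus: root Bb up an augmented third → D#, giving D#sus.
Fmin: root F up an augmented third → A#, giving A#min.
Ab°7: root Ab up an augmented third → C#, giving C#°7.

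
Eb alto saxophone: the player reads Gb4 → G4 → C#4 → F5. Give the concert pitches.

The Eb alto saxophone sounds a major sixth below written, so transpose each written note down a major sixth.
Gb4 to Bbb3
G4 to Bb3
C#4 to E3
F5 to Ab4

Bbb3 Bb3 E3 Ab4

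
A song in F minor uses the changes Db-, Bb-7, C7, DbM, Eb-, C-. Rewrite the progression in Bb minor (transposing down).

Gb- Eb-7 F7 GbM Ab- F-

F minor down to Bb minor is a perfect fifth; each chord root moves by that interval while the quality stays the same.
Db-: root Db down a perfect fifth → Gb, giving Gb-.
Bb-7: root Bb down a perfect fifth → Eb, giving Eb-7.
C7: root C down a perfect fifth → F, giving F7.
DbM: root Db down a perfect fifth → Gb, giving GbM.
Eb-: root Eb down a perfect fifth → Ab, giving Ab-.
C-: root C down a perfect fifth → F, giving F-.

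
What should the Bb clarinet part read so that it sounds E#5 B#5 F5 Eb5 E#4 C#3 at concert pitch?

Written C4 sounds as Bb3 on the Bb clarinet, so concert pitches are written a major second up.
E#5 becomes F##5
B#5 becomes C##6
F5 becomes G5
Eb5 becomes F5
E#4 becomes F##4
C#3 becomes D#3

F##5 C##6 G5 F5 F##4 D#3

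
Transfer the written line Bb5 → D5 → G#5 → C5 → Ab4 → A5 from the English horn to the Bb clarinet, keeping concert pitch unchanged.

F5 A4 D#5 G4 Eb4 E5

First find concert pitch: the English horn sounds a perfect fifth below written, so Bb5 D5 G#5 C5 Ab4 A5 sounds Eb5 G4 C#5 F4 Db4 D5.
Then write for Bb clarinet: it sounds a major second below written, so the part must be a major second above concert.
Eb5 → F5
G4 → A4
C#5 → D#5
F4 → G4
Db4 → Eb4
D5 → E5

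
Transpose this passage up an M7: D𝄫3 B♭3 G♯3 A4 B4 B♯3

Dbb3: a seventh up reaches C, and 11 semitones makes it Cb4.
A major seventh up from Bb3 gives A4.
G#3 up a major seventh is F##4.
A major seventh up from A4 gives G#5.
A major seventh up from B4 gives A#5.
B#3: a seventh up reaches A, and 11 semitones makes it A##4.

Cb4 A4 F##4 G#5 A#5 A##4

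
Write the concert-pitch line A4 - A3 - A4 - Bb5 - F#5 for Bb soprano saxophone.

B4 B3 B4 C6 G#5

Written C4 sounds as Bb3 on the Bb soprano saxophone, so concert pitches are written a major second up.
A4 becomes B4
A3 becomes B3
A4 becomes B4
Bb5 becomes C6
F#5 becomes G#5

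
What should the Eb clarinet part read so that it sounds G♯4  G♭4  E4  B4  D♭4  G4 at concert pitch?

E#4 Eb4 C#4 G#4 Bb3 E4

The Eb clarinet sounds a minor third above written, so the written part must be a minor third below concert — transpose each note down.
G#4 -> E#4
Gb4 -> Eb4
E4 -> C#4
B4 -> G#4
Db4 -> Bb3
G4 -> E4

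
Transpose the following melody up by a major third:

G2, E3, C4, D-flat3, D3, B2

B2 G#3 E4 F3 F#3 D#3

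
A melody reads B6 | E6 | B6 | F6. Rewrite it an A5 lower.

B6 -> Eb6
E6 -> Ab5
B6 -> Eb6
F6 -> Bbb5

Eb6 Ab5 Eb6 Bbb5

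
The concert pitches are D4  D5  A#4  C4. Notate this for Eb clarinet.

The Eb clarinet sounds a minor third above written, so the written part must be a minor third below concert — transpose each note down.
D4 → B3
D5 → B4
A#4 → F##4
C4 → A3

B3 B4 F##4 A3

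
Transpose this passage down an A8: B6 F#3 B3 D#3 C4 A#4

Bb5 F2 Bb2 D2 Cb3 A3

B6 → Bb5
F#3 → F2
B3 → Bb2
D#3 → D2
C4 → Cb3
A#4 → A3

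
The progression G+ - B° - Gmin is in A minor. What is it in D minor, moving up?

C+ E° Cmin

A minor up to D minor is a perfect fourth; each chord root moves by that interval while the quality stays the same.
G+: root G up a perfect fourth → C, giving C+.
B°: root B up a perfect fourth → E, giving E°.
Gmin: root G up a perfect fourth → C, giving Cmin.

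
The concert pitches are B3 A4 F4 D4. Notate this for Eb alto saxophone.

The Eb alto saxophone sounds a major sixth below written, so the written part must be a major sixth above concert — transpose each note up.
B3 → G#4
A4 → F#5
F4 → D5
D4 → B4

G#4 F#5 D5 B4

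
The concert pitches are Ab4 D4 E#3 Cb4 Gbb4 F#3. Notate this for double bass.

Ab5 D5 E#4 Cb5 Gbb5 F#4

Written C4 sounds as C3 on the double bass, so concert pitches are written a perfect octave up.
Ab4 -> Ab5
D4 -> D5
E#3 -> E#4
Cb4 -> Cb5
Gbb4 -> Gbb5
F#3 -> F#4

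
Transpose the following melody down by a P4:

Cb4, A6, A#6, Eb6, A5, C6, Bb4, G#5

Gb3 E6 E#6 Bb5 E5 G5 F4 D#5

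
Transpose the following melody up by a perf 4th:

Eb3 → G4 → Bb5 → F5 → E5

Eb3 -> Ab3
G4 -> C5
Bb5 -> Eb6
F5 -> Bb5
E5 -> A5

Ab3 C5 Eb6 Bb5 A5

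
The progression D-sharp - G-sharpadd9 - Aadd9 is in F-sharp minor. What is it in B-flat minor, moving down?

G Cadd9 Dbadd9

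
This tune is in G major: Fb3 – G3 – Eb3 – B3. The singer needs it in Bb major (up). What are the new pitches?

Abb3 Bb3 Gb3 D4

G major to Bb major up is a minor third, so every note moves up by that interval.
Fb3 -> Abb3
G3 -> Bb3
Eb3 -> Gb3
B3 -> D4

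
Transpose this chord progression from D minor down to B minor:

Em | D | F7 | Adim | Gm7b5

D minor down to B minor is a minor third; each chord root moves by that interval while the quality stays the same.
Em: root E down a minor third → C#, giving C#m.
D: root D down a minor third → B, giving B.
F7: root F down a minor third → D, giving D7.
Adim: root A down a minor third → F#, giving F#dim.
Gm7b5: root G down a minor third → E, giving Em7b5.

C#m B D7 F#dim Em7b5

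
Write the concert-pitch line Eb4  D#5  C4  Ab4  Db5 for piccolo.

Eb3 D#4 C3 Ab3 Db4

The piccolo sounds a perfect octave above written, so the written part must be a perfect octave below concert — transpose each note down.
Eb4 gives Eb3
D#5 gives D#4
C4 gives C3
Ab4 gives Ab3
Db5 gives Db4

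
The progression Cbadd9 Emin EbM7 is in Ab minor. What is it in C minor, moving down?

Ebadd9 G#min GM7

Ab minor down to C minor is a minor sixth; each chord root moves by that interval while the quality stays the same.
Cbadd9: root Cb down a minor sixth → Eb, giving Ebadd9.
Emin: root E down a minor sixth → G#, giving G#min.
EbM7: root Eb down a minor sixth → G, giving GM7.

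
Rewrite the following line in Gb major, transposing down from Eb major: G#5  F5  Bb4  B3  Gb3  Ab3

B4 Ab4 Db4 D3 Bbb2 Cb3

Eb major to Gb major down is a major sixth, so every note moves down by that interval.
G#5 gives B4
F5 gives Ab4
Bb4 gives Db4
B3 gives D3
Gb3 gives Bbb2
Ab3 gives Cb3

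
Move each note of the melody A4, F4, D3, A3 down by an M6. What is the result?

C4 Ab3 F2 C3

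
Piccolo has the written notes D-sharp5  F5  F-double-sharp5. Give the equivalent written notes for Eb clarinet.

B#5 D6 D##6

First find concert pitch: the piccolo sounds a perfect octave above written, so D-sharp5 F5 F-double-sharp5 sounds D#6 F6 F##6.
Then write for Eb clarinet: it sounds a minor third above written, so the part must be a minor third below concert.
D#6 → B#5
F6 → D6
F##6 → D##6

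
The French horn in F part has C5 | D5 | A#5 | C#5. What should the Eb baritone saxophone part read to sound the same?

First find concert pitch: the French horn in F sounds a perfect fifth below written, so C5 D5 A#5 C#5 sounds F4 G4 D#5 F#4.
Then write for Eb baritone saxophone: it sounds a major thirteenth below written, so the part must be a major thirteenth above concert.
F4 → D6
G4 → E6
D#5 → B#6
F#4 → D#6

D6 E6 B#6 D#6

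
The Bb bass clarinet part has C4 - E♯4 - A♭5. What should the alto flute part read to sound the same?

Eb3 G#3 Cb5

First find concert pitch: the Bb bass clarinet sounds a major ninth below written, so C4 E♯4 A♭5 sounds Bb2 D#3 Gb4.
Then write for alto flute: it sounds a perfect fourth below written, so the part must be a perfect fourth above concert.
Bb2 → Eb3
D#3 → G#3
Gb4 → Cb5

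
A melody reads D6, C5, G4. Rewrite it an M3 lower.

Bb5 Ab4 Eb4

D6 -> Bb5
C5 -> Ab4
G4 -> Eb4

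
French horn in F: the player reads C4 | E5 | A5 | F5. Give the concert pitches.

F3 A4 D5 Bb4

The French horn in F sounds a perfect fifth below written, so transpose each written note down a perfect fifth.
C4 → F3
E5 → A4
A5 → D5
F5 → Bb4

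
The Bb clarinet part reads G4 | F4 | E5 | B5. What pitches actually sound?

F4 Eb4 D5 A5

The Bb clarinet sounds a major second below written, so transpose each written note down a major second.
G4 -> F4
F4 -> Eb4
E5 -> D5
B5 -> A5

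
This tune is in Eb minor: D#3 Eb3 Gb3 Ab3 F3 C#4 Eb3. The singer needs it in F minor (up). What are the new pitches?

E#3 F3 Ab3 Bb3 G3 D#4 F3

Eb minor to F minor up is a major second, so every note moves up by that interval.
D#3 -> E#3
Eb3 -> F3
Gb3 -> Ab3
Ab3 -> Bb3
F3 -> G3
C#4 -> D#4
Eb3 -> F3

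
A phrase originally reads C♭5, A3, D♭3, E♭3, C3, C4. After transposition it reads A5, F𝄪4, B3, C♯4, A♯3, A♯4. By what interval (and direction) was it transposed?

Take the first pair: Cb5 → A5. C to A spans 6 letter names, so the interval is some kind of sixth.
Cb5 to A5 is 10 semitones, which makes it an augmented sixth; the second version is higher, so the direction is up.
Checking another pair — C4 → A#4 — gives the same interval.

up an augmented sixth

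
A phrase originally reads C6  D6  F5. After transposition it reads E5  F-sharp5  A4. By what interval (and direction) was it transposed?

down a minor sixth

From C6 to E5 is 6 letter names — a sixth of some quality.
E5 to C6 is 8 semitones, which makes it a minor sixth; the second version is lower, so the direction is down.
Checking another pair — F5 → A4 — gives the same interval.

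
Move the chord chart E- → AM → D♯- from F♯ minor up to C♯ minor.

F♯ minor up to C♯ minor is a perfect fifth; each chord root moves by that interval while the quality stays the same.
E-: root E up a perfect fifth → B, giving B-.
AM: root A up a perfect fifth → E, giving EM.
D♯-: root D♯ up a perfect fifth → A#, giving A#-.

B- EM A#-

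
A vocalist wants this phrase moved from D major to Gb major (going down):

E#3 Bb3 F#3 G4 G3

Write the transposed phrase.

A2 Ebb3 Bb2 Cb4 Cb3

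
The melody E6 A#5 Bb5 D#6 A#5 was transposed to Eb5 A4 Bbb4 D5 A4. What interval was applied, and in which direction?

down an augmented octave

From E6 to Eb5 is 8 letter names — an octave of some quality.
Eb5 to E6 is 13 semitones, which makes it an augmented octave; the second version is lower, so the direction is down.
Checking another pair — A#5 → A4 — gives the same interval.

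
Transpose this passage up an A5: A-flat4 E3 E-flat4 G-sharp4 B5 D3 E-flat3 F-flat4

Ab4 becomes E5
E3 becomes B#3
Eb4 becomes B4
G#4 becomes D##5
B5 becomes F##6
D3 becomes A#3
Eb3 becomes B3
Fb4 becomes C5

E5 B#3 B4 D##5 F##6 A#3 B3 C5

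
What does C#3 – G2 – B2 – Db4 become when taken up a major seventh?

B#3 F#3 A#3 C5

C#3 -> B#3
G2 -> F#3
B2 -> A#3
Db4 -> C5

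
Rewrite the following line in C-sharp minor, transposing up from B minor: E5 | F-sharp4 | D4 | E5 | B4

F#5 G#4 E4 F#5 C#5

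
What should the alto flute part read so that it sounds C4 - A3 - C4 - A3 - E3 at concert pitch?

F4 D4 F4 D4 A3

Written C4 sounds as G3 on the alto flute, so concert pitches are written a perfect fourth up.
C4 -> F4
A3 -> D4
C4 -> F4
A3 -> D4
E3 -> A3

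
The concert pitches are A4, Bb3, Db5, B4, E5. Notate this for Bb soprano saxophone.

B4 C4 Eb5 C#5 F#5

The Bb soprano saxophone sounds a major second below written, so the written part must be a major second above concert — transpose each note up.
A4 becomes B4
Bb3 becomes C4
Db5 becomes Eb5
B4 becomes C#5
E5 becomes F#5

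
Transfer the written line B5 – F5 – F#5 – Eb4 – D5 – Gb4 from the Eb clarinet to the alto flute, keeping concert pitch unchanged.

G6 Db6 D6 Cb5 Bb5 Ebb5

First find concert pitch: the Eb clarinet sounds a minor third above written, so B5 F5 F#5 Eb4 D5 Gb4 sounds D6 Ab5 A5 Gb4 F5 Bbb4.
Then write for alto flute: it sounds a perfect fourth below written, so the part must be a perfect fourth above concert.
D6 → G6
Ab5 → Db6
A5 → D6
Gb4 → Cb5
F5 → Bb5
Bbb4 → Ebb5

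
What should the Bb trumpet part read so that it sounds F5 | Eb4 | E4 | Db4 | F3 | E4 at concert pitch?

G5 F4 F#4 Eb4 G3 F#4

The Bb trumpet sounds a major second below written, so the written part must be a major second above concert — transpose each note up.
F5 becomes G5
Eb4 becomes F4
E4 becomes F#4
Db4 becomes Eb4
F3 becomes G3
E4 becomes F#4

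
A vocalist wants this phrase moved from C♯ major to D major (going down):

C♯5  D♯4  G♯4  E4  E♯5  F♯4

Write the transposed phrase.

From C♯ down to D is a major seventh; apply that to each pitch.
C#5 -> D4
D#4 -> E3
G#4 -> A3
E4 -> F3
E#5 -> F#4
F#4 -> G3

D4 E3 A3 F3 F#4 G3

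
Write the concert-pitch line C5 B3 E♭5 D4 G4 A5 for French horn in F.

G5 F#4 Bb5 A4 D5 E6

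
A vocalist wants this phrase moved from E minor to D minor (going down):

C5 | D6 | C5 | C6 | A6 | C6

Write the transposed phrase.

E minor to D minor down is a major second, so every note moves down by that interval.
C5 gives Bb4
D6 gives C6
C5 gives Bb4
C6 gives Bb5
A6 gives G6
C6 gives Bb5

Bb4 C6 Bb4 Bb5 G6 Bb5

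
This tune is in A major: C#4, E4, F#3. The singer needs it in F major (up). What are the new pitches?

A4 C5 D4

From A up to F is a minor sixth; apply that to each pitch.
C#4 gives A4
E4 gives C5
F#3 gives D4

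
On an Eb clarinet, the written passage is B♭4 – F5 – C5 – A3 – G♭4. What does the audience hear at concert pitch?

Db5 Ab5 Eb5 C4 Bbb4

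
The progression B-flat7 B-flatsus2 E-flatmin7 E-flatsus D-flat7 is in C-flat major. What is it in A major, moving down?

G#7 G#sus2 C#min7 C#sus B7

C-flat major down to A major is a diminished third; each chord root moves by that interval while the quality stays the same.
B-flat7: root B-flat down a diminished third → G#, giving G#7.
B-flatsus2: root B-flat down a diminished third → G#, giving G#sus2.
E-flatmin7: root E-flat down a diminished third → C#, giving C#min7.
E-flatsus: root E-flat down a diminished third → C#, giving C#sus.
D-flat7: root D-flat down a diminished third → B, giving B7.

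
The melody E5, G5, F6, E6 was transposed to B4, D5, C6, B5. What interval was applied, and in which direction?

From E5 to B4 is 4 letter names — a fourth of some quality.
B4 to E5 is 5 semitones, which makes it a perfect fourth; the second version is lower, so the direction is down.
Checking another pair — E6 → B5 — gives the same interval.

down a perfect fourth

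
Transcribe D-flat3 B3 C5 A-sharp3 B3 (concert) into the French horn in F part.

Ab3 F#4 G5 E#4 F#4

The French horn in F sounds a perfect fifth below written, so the written part must be a perfect fifth above concert — transpose each note up.
Db3 to Ab3
B3 to F#4
C5 to G5
A#3 to E#4
B3 to F#4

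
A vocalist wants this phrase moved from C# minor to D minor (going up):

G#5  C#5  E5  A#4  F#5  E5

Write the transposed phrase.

A5 D5 F5 B4 G5 F5

From C# up to D is a minor second; apply that to each pitch.
G#5 -> A5
C#5 -> D5
E5 -> F5
A#4 -> B4
F#5 -> G5
E5 -> F5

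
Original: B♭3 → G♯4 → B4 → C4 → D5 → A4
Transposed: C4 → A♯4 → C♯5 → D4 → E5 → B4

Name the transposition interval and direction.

up a major second

Take the first pair: Bb3 → C4. B to C spans 2 letter names, so the interval is some kind of second.
Bb3 to C4 is 2 semitones, which makes it a major second; the second version is higher, so the direction is up.
Checking another pair — A4 → B4 — gives the same interval.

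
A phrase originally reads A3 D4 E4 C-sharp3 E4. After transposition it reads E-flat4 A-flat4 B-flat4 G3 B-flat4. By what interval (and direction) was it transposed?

Take the first pair: A3 → Eb4. A to E spans 5 letter names, so the interval is some kind of fifth.
A3 to Eb4 is 6 semitones, which makes it a diminished fifth; the second version is higher, so the direction is up.
Checking another pair — E4 → Bb4 — gives the same interval.

up a diminished fifth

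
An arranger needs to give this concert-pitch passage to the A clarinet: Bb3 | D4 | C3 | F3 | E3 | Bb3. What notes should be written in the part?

Db4 F4 Eb3 Ab3 G3 Db4

The A clarinet sounds a minor third below written, so the written part must be a minor third above concert — transpose each note up.
Bb3 to Db4
D4 to F4
C3 to Eb3
F3 to Ab3
E3 to G3
Bb3 to Db4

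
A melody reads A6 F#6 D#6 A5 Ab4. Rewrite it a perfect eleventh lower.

A perfect eleventh down from A6 gives E5.
A perfect eleventh down from F#6 gives C#5.
D#6 down a perfect eleventh is A#4.
A5: an eleventh down reaches E, and 17 semitones makes it E4.
Ab4 down a perfect eleventh is Eb3.

E5 C#5 A#4 E4 Eb3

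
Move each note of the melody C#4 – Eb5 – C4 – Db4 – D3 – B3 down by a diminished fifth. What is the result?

F##3 A4 F#3 G3 G#2 E#3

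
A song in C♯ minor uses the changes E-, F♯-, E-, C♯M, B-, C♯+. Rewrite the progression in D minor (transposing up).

C♯ minor up to D minor is a minor second; each chord root moves by that interval while the quality stays the same.
E-: root E up a minor second → F, giving F-.
F♯-: root F♯ up a minor second → G, giving G-.
E-: root E up a minor second → F, giving F-.
C♯M: root C♯ up a minor second → D, giving DM.
B-: root B up a minor second → C, giving C-.
C♯+: root C♯ up a minor second → D, giving D+.

F- G- F- DM C- D+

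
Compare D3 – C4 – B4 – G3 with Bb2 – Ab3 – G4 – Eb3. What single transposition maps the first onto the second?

down a major third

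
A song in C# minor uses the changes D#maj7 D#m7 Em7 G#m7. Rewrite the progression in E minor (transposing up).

F#maj7 F#m7 Gm7 Bm7

C# minor up to E minor is a minor third; each chord root moves by that interval while the quality stays the same.
D#maj7: root D# up a minor third → F#, giving F#maj7.
D#m7: root D# up a minor third → F#, giving F#m7.
Em7: root E up a minor third → G, giving Gm7.
G#m7: root G# up a minor third → B, giving Bm7.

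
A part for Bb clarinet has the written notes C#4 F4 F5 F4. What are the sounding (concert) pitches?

B3 Eb4 Eb5 Eb4

The Bb clarinet sounds a major second below written, so transpose each written note down a major second.
C#4 to B3
F4 to Eb4
F5 to Eb5
F4 to Eb4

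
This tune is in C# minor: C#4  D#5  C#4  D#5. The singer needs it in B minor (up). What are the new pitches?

B4 C#6 B4 C#6

From C# up to B is a minor seventh; apply that to each pitch.
C#4 to B4
D#5 to C#6
C#4 to B4
D#5 to C#6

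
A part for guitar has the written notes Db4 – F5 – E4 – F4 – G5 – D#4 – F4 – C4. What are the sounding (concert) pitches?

Db3 F4 E3 F3 G4 D#3 F3 C3

The guitar sounds a perfect octave below written, so transpose each written note down a perfect octave.
Db4 becomes Db3
F5 becomes F4
E4 becomes E3
F4 becomes F3
G5 becomes G4
D#4 becomes D#3
F4 becomes F3
C4 becomes C3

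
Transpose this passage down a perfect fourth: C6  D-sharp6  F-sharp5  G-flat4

C6 down a perfect fourth is G5.
D#6 down a perfect fourth is A#5.
A perfect fourth down from F#5 gives C#5.
A perfect fourth down from Gb4 gives Db4.

G5 A#5 C#5 Db4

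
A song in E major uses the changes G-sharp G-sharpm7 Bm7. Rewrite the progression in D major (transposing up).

E major up to D major is a minor seventh; each chord root moves by that interval while the quality stays the same.
G-sharp: root G-sharp up a minor seventh → F#, giving F#.
G-sharpm7: root G-sharp up a minor seventh → F#, giving F#m7.
Bm7: root B up a minor seventh → A, giving Am7.

F# F#m7 Am7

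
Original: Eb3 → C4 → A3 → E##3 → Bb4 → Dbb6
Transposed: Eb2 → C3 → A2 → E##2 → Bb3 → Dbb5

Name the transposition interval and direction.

down a perfect octave

From Eb3 to Eb2 is 8 letter names — an octave of some quality.
Eb2 to Eb3 is 12 semitones, which makes it a perfect octave; the second version is lower, so the direction is down.
Checking another pair — Dbb6 → Dbb5 — gives the same interval.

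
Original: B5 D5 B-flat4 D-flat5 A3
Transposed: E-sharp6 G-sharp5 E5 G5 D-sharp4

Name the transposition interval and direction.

From B5 to E#6 is 4 letter names — a fourth of some quality.
B5 to E#6 is 6 semitones, which makes it an augmented fourth; the second version is higher, so the direction is up.
Checking another pair — A3 → D#4 — gives the same interval.

up an augmented fourth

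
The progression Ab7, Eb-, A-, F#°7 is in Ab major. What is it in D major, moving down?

Ab major down to D major is a diminished fifth; each chord root moves by that interval while the quality stays the same.
Ab7: root Ab down a diminished fifth → D, giving D7.
Eb-: root Eb down a diminished fifth → A, giving A-.
A-: root A down a diminished fifth → D#, giving D#-.
F#°7: root F# down a diminished fifth → B#, giving B#°7.

D7 A- D#- B#°7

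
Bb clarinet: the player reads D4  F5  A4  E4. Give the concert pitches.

C4 Eb5 G4 D4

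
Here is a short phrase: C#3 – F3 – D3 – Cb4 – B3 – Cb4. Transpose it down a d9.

B##1 E#2 C##2 B2 A##2 B2

C#3 becomes B##1
F3 becomes E#2
D3 becomes C##2
Cb4 becomes B2
B3 becomes A##2
Cb4 becomes B2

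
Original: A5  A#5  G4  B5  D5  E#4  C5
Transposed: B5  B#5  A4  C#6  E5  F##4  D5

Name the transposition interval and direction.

Take the first pair: A5 → B5. A to B spans 2 letter names, so the interval is some kind of second.
A5 to B5 is 2 semitones, which makes it a major second; the second version is higher, so the direction is up.
Checking another pair — C5 → D5 — gives the same interval.

up a major second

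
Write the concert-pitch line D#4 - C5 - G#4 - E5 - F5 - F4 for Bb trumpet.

E#4 D5 A#4 F#5 G5 G4

The Bb trumpet sounds a major second below written, so the written part must be a major second above concert — transpose each note up.
D#4 gives E#4
C5 gives D5
G#4 gives A#4
E5 gives F#5
F5 gives G5
F4 gives G4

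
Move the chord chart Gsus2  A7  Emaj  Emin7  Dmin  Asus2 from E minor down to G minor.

Bbsus2 C7 Gmaj Gmin7 Fmin Csus2

E minor down to G minor is a major sixth; each chord root moves by that interval while the quality stays the same.
Gsus2: root G down a major sixth → Bb, giving Bbsus2.
A7: root A down a major sixth → C, giving C7.
Emaj: root E down a major sixth → G, giving Gmaj.
Emin7: root E down a major sixth → G, giving Gmin7.
Dmin: root D down a major sixth → F, giving Fmin.
Asus2: root A down a major sixth → C, giving Csus2.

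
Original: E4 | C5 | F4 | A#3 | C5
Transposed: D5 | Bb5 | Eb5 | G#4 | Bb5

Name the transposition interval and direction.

up a minor seventh

From E4 to D5 is 7 letter names — a seventh of some quality.
E4 to D5 is 10 semitones, which makes it a minor seventh; the second version is higher, so the direction is up.
Checking another pair — C5 → Bb5 — gives the same interval.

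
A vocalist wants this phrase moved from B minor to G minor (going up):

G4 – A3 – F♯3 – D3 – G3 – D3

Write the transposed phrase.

Eb5 F4 D4 Bb3 Eb4 Bb3

From B up to G is a minor sixth; apply that to each pitch.
G4 becomes Eb5
A3 becomes F4
F#3 becomes D4
D3 becomes Bb3
G3 becomes Eb4
D3 becomes Bb3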